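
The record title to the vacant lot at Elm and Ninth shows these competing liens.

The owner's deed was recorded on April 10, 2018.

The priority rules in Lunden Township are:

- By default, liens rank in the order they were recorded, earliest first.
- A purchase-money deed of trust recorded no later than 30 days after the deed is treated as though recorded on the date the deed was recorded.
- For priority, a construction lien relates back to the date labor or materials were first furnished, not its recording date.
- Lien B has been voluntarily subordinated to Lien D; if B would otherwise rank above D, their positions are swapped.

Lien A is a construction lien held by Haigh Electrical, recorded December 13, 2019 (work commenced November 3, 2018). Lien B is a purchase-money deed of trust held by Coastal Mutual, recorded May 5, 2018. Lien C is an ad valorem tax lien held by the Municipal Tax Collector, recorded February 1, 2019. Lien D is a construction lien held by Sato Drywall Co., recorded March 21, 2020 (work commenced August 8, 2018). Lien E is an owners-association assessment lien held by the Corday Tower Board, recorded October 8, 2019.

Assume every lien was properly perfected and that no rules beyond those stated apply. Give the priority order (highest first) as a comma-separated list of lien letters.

D, B, A, C, E

First, effective dates: A relates back to November 3, 2018 (work commenced); B's effective date is the deed date, April 10, 2018; D's effective date is August 8, 2018, when work began.
Sorted by effective date: B (April 10, 2018), D (August 8, 2018), A (November 3, 2018), C (February 1, 2019), E (October 8, 2019).
B would otherwise be senior to D, so under the subordination agreement B and D exchange positions.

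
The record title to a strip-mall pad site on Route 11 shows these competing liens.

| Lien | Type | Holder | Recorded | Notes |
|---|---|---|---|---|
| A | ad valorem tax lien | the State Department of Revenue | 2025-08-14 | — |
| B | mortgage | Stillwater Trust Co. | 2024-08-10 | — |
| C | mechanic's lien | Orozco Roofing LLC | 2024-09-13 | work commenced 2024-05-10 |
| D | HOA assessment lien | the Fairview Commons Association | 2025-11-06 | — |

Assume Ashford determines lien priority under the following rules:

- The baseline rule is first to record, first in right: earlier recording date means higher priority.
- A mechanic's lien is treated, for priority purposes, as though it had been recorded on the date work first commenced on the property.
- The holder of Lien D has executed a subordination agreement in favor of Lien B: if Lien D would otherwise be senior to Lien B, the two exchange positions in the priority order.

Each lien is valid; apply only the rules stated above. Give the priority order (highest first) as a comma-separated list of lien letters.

C, B, A, D

Adjusting effective dates: C's effective date is 2024-05-10, when work began.
By effective date: C (2024-05-10), B (2024-08-10), A (2025-08-14), D (2025-11-06).
D already ranks below B; the subordination has no effect.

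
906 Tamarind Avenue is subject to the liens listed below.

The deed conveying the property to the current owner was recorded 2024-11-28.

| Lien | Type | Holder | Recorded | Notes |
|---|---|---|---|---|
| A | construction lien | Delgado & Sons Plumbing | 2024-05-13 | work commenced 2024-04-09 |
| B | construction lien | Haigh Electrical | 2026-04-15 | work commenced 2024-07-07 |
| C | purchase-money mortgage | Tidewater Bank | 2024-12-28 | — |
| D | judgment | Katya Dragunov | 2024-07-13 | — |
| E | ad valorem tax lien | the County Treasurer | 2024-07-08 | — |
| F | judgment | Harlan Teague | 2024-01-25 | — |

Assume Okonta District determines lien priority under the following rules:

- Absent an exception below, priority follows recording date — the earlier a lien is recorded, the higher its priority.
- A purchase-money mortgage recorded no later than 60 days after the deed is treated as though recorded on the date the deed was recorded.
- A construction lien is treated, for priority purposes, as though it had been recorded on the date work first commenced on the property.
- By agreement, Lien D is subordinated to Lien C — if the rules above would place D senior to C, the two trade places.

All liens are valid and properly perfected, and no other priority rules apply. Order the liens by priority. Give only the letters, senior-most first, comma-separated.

F, A, B, E, C, D

Effective dates: A's effective date is 2024-04-09, when work began; B relates back to 2024-07-07 (work commenced); C was recorded within the 60-day window, so its effective date is the deed date 2024-11-28.
Sorted by effective date: F (2024-01-25), A (2024-04-09), B (2024-07-07), E (2024-07-08), D (2024-07-13), C (2024-11-28).
D is senior to C before the subordination, so the two trade places.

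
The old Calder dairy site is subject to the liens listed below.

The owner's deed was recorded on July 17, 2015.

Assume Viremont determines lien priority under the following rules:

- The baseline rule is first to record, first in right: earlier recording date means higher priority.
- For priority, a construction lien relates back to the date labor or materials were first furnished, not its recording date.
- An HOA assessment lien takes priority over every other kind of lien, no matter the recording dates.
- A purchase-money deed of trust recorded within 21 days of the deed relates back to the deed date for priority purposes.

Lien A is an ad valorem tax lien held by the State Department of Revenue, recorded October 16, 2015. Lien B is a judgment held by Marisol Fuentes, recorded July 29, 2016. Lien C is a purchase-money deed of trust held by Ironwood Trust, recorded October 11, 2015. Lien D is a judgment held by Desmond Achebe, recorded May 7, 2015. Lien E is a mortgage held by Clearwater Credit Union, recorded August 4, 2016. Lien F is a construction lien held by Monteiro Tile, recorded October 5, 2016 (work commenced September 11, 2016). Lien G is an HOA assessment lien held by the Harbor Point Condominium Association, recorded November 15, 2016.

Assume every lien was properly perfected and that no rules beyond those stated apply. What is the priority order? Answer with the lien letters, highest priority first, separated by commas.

G, D, C, A, B, E, F

First, effective dates: C was recorded 86 days after the deed — beyond 21 days — so no relation-back applies; F is treated as recorded September 11, 2016, the work-commencement date.
G is an HOA assessment lien, so it outranks all other liens regardless of date.
The other liens, earliest effective date first: D (May 7, 2015), C (October 11, 2015), A (October 16, 2015), B (July 29, 2016), E (August 4, 2016), F (September 11, 2016).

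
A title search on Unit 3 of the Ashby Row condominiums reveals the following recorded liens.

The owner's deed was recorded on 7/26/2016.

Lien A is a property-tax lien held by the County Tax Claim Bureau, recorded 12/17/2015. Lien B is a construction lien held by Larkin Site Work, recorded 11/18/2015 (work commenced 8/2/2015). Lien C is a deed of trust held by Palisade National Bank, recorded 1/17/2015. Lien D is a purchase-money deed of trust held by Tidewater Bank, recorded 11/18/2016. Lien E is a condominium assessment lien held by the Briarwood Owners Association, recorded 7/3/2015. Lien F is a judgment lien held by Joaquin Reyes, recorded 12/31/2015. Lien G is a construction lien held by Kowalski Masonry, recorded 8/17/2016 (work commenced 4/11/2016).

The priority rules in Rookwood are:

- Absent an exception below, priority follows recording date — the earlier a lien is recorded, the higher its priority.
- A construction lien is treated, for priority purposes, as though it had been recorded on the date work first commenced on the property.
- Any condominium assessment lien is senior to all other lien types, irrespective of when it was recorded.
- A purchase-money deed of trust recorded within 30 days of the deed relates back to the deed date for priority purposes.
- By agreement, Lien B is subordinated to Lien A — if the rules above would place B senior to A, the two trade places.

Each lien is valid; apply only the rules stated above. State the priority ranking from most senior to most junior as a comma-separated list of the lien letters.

Adjusting effective dates: B is treated as recorded 8/2/2015, the work-commencement date; D was recorded 115 days after the deed — beyond 30 days — so no relation-back applies; G relates back to 4/11/2016 (work commenced).
E is a condominium assessment lien, so it outranks all other liens regardless of date.
Among the remaining liens, by effective date: C (1/17/2015), B (8/2/2015), A (12/17/2015), F (12/31/2015), G (4/11/2016), D (11/18/2016).
Because B would otherwise rank above A, the subordination swaps them.

E, C, A, B, F, G, D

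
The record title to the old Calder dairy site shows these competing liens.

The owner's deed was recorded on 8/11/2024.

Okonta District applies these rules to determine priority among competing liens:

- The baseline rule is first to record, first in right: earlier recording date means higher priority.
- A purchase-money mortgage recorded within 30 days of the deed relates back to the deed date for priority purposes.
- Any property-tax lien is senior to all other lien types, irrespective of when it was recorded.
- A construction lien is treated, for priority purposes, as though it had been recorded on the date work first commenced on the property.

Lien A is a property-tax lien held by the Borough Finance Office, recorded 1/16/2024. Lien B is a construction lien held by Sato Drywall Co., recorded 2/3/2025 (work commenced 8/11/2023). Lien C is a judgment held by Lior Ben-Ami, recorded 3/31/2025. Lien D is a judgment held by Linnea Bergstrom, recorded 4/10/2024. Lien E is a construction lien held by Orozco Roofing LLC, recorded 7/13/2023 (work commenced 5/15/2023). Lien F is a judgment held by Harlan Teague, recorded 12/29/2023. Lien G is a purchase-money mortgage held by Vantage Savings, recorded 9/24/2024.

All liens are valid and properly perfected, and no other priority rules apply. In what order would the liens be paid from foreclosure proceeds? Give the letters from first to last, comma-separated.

First, effective dates: B's effective date is 8/11/2023, when work began; E's effective date is 5/15/2023, when work began; G was recorded 44 days after the deed, outside the 30-day window, so it keeps its recording date.
As a property-tax lien, A is senior to every other lien.
Ordering the rest by effective date: E (5/15/2023), B (8/11/2023), F (12/29/2023), D (4/10/2024), G (9/24/2024), C (3/31/2025).

A, E, B, F, D, G, C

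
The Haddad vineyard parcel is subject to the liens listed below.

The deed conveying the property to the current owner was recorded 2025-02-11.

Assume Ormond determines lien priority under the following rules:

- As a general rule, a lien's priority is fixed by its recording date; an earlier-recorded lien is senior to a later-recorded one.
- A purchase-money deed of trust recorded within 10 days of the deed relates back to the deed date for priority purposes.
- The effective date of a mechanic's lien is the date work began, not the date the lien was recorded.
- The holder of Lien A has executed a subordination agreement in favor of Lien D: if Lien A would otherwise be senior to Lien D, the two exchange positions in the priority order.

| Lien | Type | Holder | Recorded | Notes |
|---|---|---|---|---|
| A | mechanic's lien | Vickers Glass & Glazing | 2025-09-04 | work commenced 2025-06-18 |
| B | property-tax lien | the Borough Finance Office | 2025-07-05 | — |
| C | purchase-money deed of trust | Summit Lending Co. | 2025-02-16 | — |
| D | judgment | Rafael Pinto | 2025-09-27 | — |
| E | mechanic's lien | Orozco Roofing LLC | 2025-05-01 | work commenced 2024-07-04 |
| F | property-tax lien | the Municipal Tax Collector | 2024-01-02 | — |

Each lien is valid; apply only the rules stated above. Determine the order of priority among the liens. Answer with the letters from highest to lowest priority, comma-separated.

F, E, C, D, B, A

Effective dates after the stated exceptions: A's effective date is 2025-06-18, when work began; C was recorded within the 10-day window, so its effective date is the deed date 2025-02-11; E is treated as recorded 2024-07-04, the work-commencement date.
Sorted by effective date: F (2024-01-02), E (2024-07-04), C (2025-02-11), A (2025-06-18), B (2025-07-05), D (2025-09-27).
The subordination applies — A was senior to D — so A and D swap.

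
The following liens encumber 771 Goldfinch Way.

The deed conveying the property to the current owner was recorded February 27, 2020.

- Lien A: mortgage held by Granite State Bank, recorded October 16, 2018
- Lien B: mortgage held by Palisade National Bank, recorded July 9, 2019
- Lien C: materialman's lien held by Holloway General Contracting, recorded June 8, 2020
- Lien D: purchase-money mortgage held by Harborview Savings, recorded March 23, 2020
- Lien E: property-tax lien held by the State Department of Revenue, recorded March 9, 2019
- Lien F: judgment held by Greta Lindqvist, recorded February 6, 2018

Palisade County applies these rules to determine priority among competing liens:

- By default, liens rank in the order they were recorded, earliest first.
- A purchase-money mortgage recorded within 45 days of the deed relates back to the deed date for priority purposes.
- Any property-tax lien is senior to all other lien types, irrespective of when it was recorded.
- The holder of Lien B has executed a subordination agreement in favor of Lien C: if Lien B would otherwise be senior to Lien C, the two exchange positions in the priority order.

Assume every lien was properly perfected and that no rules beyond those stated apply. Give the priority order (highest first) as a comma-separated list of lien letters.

First, effective dates: D relates back to the deed date February 27, 2020.
As a property-tax lien, E is senior to every other lien.
Among the remaining liens, by effective date: F (February 6, 2018), A (October 16, 2018), B (July 9, 2019), D (February 27, 2020), C (June 8, 2020).
The subordination applies — B was senior to C — so B and C swap.

E, F, A, C, D, B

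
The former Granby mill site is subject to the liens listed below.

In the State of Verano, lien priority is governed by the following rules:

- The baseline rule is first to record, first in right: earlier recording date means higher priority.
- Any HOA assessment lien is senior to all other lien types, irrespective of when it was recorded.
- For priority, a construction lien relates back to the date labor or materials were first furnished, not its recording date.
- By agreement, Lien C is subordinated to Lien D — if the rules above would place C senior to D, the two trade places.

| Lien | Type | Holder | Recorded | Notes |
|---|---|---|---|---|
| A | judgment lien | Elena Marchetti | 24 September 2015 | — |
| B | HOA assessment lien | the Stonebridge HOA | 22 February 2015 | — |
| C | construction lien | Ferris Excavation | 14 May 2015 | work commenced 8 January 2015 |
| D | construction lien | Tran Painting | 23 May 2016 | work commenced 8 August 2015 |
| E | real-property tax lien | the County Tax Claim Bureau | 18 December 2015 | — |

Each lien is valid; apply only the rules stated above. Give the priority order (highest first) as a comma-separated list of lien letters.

Effective dates after the stated exceptions: C is treated as recorded 8 January 2015, the work-commencement date; D's effective date is 8 August 2015, when work began.
B is an HOA assessment lien and takes priority over every other lien.
Among the remaining liens, by effective date: C (8 January 2015), D (8 August 2015), A (24 September 2015), E (18 December 2015).
C would otherwise be senior to D, so under the subordination agreement C and D exchange positions.

B, D, C, A, E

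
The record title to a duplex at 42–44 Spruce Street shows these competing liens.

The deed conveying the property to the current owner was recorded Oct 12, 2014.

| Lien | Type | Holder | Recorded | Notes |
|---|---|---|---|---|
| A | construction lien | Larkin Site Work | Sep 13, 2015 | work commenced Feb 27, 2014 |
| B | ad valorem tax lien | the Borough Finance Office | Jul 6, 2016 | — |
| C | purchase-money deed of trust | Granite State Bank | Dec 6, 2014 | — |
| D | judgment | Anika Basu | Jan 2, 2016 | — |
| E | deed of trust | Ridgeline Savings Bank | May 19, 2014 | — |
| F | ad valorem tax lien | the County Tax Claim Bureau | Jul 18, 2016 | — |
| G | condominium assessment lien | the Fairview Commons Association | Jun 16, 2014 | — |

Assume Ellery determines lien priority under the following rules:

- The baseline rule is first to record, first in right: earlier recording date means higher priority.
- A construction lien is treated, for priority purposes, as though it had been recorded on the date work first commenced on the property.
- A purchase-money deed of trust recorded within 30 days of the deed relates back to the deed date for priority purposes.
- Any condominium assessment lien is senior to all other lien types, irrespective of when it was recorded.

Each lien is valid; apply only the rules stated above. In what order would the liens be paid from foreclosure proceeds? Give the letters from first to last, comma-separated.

Effective dates after the stated exceptions: A's effective date is Feb 27, 2014, when work began; C missed the 30-day window (55 days after the deed), so its recording date stands.
G is a condominium assessment lien and takes priority over every other lien.
Among the remaining liens, by effective date: A (Feb 27, 2014), E (May 19, 2014), C (Dec 6, 2014), D (Jan 2, 2016), B (Jul 6, 2016), F (Jul 18, 2016).

G, A, E, C, D, B, F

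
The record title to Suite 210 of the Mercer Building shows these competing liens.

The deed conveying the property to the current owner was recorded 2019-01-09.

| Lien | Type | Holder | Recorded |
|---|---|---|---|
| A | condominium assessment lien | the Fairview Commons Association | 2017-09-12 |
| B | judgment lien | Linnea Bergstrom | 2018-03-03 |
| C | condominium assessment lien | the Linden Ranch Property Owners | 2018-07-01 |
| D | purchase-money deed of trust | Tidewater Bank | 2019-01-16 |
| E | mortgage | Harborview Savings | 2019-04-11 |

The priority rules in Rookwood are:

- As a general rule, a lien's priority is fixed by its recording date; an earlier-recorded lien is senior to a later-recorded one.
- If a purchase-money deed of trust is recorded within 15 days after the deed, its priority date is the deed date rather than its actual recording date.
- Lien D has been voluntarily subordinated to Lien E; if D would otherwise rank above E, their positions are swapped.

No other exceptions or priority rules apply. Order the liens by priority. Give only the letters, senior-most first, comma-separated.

Effective dates: D relates back to the deed date 2019-01-09.
Sorted by effective date: A (2017-09-12), B (2018-03-03), C (2018-07-01), D (2019-01-09), E (2019-04-11).
D is senior to E before the subordination, so the two trade places.

A, B, C, E, D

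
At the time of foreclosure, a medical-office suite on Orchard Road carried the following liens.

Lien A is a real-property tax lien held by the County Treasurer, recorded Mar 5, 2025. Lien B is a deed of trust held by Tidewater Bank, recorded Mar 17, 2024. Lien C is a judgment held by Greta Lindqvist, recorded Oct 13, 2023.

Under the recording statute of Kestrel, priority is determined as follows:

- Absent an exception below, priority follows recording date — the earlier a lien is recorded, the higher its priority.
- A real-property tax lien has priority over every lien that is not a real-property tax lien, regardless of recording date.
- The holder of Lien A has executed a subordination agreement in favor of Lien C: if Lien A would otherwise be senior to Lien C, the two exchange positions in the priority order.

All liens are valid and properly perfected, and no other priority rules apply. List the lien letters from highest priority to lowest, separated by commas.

C, A, B

A is a real-property tax lien, so it outranks all other liens regardless of date.
Among the remaining liens, by effective date: C (Oct 13, 2023), B (Mar 17, 2024).
Because A would otherwise rank above C, the subordination swaps them.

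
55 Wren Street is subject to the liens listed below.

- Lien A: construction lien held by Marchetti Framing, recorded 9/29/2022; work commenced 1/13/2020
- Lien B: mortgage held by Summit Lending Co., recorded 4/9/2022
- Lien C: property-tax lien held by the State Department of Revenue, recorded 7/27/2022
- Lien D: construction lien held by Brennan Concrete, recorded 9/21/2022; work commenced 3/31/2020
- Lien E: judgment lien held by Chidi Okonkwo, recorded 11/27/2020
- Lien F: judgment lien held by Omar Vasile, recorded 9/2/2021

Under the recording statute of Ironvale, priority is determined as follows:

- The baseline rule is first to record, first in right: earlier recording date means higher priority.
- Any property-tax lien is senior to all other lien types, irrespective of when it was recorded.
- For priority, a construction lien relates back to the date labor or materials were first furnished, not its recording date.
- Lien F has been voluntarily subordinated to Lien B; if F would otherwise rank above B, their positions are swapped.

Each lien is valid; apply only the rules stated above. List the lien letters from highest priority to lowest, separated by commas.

C, A, D, E, B, F

Adjusting effective dates: A is treated as recorded 1/13/2020, the work-commencement date; D relates back to 3/31/2020 (work commenced).
C is a property-tax lien, so it outranks all other liens regardless of date.
The other liens, earliest effective date first: A (1/13/2020), D (3/31/2020), E (11/27/2020), F (9/2/2021), B (4/9/2022).
F is senior to B before the subordination, so the two trade places.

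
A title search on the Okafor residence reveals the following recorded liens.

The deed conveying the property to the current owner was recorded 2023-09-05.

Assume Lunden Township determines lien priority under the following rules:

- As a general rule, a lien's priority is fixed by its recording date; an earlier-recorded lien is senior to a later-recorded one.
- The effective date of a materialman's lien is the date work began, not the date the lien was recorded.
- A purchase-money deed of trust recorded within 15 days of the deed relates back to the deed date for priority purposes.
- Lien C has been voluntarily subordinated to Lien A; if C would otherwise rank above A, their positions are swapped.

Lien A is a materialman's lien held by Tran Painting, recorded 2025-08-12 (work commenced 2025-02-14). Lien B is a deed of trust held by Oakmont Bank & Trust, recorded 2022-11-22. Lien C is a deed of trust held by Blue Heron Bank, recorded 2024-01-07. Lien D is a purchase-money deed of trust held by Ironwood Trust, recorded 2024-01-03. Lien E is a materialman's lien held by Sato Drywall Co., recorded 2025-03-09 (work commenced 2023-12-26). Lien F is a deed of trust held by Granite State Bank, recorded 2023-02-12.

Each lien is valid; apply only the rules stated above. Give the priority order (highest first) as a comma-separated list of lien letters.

Effective dates: A is treated as recorded 2025-02-14, the work-commencement date; D was recorded 120 days after the deed, outside the 15-day window, so it keeps its recording date; E's effective date is 2023-12-26, when work began.
Sorted by effective date: B (2022-11-22), F (2023-02-12), E (2023-12-26), D (2024-01-03), C (2024-01-07), A (2025-02-14).
Because C would otherwise rank above A, the subordination swaps them.

B, F, E, D, A, C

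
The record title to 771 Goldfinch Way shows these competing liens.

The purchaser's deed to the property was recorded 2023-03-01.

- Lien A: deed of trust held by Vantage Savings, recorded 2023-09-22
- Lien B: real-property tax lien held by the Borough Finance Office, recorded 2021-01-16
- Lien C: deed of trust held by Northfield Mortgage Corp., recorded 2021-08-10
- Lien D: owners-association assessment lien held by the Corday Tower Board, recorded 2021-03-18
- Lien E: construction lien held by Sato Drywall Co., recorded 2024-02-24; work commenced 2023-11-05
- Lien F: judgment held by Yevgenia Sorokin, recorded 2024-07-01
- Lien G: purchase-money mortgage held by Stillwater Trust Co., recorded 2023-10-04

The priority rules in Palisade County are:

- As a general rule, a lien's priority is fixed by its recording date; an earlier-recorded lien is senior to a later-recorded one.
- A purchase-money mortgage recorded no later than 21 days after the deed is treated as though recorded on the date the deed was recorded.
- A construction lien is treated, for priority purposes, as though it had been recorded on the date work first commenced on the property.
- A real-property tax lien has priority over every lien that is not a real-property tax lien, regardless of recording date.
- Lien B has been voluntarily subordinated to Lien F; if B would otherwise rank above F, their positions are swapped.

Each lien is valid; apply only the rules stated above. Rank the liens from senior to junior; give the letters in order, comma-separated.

First, effective dates: E is treated as recorded 2023-11-05, the work-commencement date; G was recorded 217 days after the deed — beyond 21 days — so no relation-back applies.
As a real-property tax lien, B is senior to every other lien.
The other liens, earliest effective date first: D (2021-03-18), C (2021-08-10), A (2023-09-22), G (2023-10-04), E (2023-11-05), F (2024-07-01).
Because B would otherwise rank above F, the subordination swaps them.

F, D, C, A, G, E, B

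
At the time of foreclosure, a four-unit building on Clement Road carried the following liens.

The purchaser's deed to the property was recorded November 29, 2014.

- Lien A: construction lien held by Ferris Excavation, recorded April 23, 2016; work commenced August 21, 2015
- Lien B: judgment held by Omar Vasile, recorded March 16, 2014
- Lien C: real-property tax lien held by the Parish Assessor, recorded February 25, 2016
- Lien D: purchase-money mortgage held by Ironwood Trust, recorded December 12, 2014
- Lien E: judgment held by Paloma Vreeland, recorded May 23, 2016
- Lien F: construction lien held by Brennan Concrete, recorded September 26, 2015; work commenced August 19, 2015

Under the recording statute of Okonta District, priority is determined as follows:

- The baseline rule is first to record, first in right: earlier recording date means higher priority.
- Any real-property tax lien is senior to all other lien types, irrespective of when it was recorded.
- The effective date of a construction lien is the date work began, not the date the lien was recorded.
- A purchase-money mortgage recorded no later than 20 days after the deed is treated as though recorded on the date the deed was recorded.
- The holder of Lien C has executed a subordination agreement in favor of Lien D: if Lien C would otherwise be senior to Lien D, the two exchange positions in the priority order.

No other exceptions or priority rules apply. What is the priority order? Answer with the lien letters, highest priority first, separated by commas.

First, effective dates: A relates back to August 21, 2015 (work commenced); D's effective date is the deed date, November 29, 2014; F relates back to August 19, 2015 (work commenced).
C is a real-property tax lien, so it outranks all other liens regardless of date.
Remaining liens by effective date: B (March 16, 2014), D (November 29, 2014), F (August 19, 2015), A (August 21, 2015), E (May 23, 2016).
C would otherwise be senior to D, so under the subordination agreement C and D exchange positions.

D, B, C, F, A, E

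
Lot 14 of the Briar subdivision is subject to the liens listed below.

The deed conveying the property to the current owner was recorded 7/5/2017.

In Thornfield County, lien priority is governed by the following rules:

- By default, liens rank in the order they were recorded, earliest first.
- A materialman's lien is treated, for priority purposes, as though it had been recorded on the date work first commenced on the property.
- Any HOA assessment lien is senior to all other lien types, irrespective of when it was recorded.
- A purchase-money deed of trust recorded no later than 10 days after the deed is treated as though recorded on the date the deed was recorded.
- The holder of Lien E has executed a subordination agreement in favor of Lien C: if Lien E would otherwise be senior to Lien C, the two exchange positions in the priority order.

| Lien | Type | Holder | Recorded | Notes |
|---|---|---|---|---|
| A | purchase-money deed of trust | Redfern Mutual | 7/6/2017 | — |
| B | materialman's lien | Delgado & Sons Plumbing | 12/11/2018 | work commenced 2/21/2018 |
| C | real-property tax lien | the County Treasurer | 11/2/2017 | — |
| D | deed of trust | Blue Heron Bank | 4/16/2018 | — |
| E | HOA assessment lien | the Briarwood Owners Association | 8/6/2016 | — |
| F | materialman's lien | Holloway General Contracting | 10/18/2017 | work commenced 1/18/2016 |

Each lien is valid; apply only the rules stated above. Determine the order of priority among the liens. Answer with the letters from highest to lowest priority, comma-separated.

Effective dates after the stated exceptions: A's effective date is the deed date, 7/5/2017; B relates back to 2/21/2018 (work commenced); F's effective date is 1/18/2016, when work began.
E is an HOA assessment lien and takes priority over every other lien.
The other liens, earliest effective date first: F (1/18/2016), A (7/5/2017), C (11/2/2017), B (2/21/2018), D (4/16/2018).
E is senior to C before the subordination, so the two trade places.

C, F, A, E, B, D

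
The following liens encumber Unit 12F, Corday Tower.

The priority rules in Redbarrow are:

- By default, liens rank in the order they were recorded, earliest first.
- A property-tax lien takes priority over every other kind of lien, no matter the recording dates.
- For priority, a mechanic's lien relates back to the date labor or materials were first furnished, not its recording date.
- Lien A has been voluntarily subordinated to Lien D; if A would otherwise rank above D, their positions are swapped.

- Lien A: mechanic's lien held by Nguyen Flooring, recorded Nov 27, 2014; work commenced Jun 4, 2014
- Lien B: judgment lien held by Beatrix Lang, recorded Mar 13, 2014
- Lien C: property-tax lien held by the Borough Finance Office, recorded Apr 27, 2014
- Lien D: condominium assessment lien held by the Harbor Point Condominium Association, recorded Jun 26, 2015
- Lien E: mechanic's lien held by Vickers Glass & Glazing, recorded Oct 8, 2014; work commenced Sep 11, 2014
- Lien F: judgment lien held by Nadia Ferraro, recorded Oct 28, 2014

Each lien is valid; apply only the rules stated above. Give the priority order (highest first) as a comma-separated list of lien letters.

C, B, D, E, F, A

Effective dates after the stated exceptions: A is treated as recorded Jun 4, 2014, the work-commencement date; E is treated as recorded Sep 11, 2014, the work-commencement date.
C is a property-tax lien, so it outranks all other liens regardless of date.
Among the remaining liens, by effective date: B (Mar 13, 2014), A (Jun 4, 2014), E (Sep 11, 2014), F (Oct 28, 2014), D (Jun 26, 2015).
A is senior to D before the subordination, so the two trade places.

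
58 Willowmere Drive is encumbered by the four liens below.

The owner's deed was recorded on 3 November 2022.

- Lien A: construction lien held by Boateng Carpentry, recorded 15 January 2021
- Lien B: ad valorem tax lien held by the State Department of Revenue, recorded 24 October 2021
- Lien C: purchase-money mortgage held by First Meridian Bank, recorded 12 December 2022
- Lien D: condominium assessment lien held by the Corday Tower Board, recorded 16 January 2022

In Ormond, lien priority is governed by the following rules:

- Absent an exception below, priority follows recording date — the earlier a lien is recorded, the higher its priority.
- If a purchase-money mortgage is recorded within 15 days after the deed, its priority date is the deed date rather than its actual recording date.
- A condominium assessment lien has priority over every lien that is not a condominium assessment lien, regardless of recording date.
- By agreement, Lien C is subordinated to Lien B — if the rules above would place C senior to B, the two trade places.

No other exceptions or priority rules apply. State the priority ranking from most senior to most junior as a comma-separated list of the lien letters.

First, effective dates: C was recorded 39 days after the deed — beyond 15 days — so no relation-back applies.
D, as a condominium assessment lien, has superpriority and ranks first.
Ordering the rest by effective date: A (15 January 2021), B (24 October 2021), C (12 December 2022).
C is already junior to B, so the subordination agreement changes nothing.

D, A, B, C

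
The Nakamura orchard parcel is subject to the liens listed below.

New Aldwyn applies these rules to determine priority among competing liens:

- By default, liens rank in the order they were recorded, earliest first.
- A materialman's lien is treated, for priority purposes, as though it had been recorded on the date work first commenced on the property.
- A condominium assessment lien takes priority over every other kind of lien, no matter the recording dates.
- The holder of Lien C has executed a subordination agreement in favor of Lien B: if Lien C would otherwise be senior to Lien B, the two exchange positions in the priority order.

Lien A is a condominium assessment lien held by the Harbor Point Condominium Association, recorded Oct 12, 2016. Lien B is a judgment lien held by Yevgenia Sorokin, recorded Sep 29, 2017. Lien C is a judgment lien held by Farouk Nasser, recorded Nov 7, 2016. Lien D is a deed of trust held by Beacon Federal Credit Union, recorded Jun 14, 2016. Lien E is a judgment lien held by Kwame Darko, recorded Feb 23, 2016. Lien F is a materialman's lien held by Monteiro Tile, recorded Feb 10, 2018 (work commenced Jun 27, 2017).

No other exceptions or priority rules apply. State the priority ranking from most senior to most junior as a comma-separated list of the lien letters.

A, E, D, B, F, C

Adjusting effective dates: F is treated as recorded Jun 27, 2017, the work-commencement date.
A is a condominium assessment lien and takes priority over every other lien.
Ordering the rest by effective date: E (Feb 23, 2016), D (Jun 14, 2016), C (Nov 7, 2016), F (Jun 27, 2017), B (Sep 29, 2017).
The subordination applies — C was senior to B — so C and B swap.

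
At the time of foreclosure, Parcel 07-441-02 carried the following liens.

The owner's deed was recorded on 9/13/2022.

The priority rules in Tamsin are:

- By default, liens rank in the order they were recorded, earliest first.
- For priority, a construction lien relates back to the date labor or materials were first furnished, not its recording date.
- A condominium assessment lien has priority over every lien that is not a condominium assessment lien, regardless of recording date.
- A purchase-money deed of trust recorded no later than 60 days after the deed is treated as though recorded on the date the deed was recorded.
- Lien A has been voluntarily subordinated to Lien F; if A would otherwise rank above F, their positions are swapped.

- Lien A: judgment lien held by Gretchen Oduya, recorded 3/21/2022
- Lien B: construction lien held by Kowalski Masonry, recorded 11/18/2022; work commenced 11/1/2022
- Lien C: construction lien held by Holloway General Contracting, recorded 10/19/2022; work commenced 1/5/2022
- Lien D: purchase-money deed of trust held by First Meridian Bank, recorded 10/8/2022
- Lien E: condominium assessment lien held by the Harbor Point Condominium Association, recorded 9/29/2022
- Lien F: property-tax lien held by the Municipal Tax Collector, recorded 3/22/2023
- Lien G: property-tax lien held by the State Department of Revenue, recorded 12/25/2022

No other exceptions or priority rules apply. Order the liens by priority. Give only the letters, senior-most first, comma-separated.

Adjusting effective dates: B relates back to 11/1/2022 (work commenced); C relates back to 1/5/2022 (work commenced); D's effective date is the deed date, 9/13/2022.
As a condominium assessment lien, E is senior to every other lien.
The other liens, earliest effective date first: C (1/5/2022), A (3/21/2022), D (9/13/2022), B (11/1/2022), G (12/25/2022), F (3/22/2023).
A would otherwise be senior to F, so under the subordination agreement A and F exchange positions.

E, C, F, D, B, G, A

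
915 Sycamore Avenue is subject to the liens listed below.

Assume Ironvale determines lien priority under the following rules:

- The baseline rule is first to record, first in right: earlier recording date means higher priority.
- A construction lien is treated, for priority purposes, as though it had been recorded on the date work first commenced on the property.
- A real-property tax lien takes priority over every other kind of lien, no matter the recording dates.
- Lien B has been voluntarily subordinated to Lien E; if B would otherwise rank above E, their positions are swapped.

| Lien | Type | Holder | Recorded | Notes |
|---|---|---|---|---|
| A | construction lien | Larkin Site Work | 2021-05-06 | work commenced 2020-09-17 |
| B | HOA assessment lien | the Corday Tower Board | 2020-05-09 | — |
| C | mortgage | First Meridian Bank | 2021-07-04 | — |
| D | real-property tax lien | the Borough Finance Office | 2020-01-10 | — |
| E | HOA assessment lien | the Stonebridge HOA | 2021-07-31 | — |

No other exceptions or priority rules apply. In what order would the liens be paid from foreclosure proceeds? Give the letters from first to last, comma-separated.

First, effective dates: A relates back to 2020-09-17 (work commenced).
D, as a real-property tax lien, has superpriority and ranks first.
Remaining liens by effective date: B (2020-05-09), A (2020-09-17), C (2021-07-04), E (2021-07-31).
B would otherwise be senior to E, so under the subordination agreement B and E exchange positions.

D, E, A, C, B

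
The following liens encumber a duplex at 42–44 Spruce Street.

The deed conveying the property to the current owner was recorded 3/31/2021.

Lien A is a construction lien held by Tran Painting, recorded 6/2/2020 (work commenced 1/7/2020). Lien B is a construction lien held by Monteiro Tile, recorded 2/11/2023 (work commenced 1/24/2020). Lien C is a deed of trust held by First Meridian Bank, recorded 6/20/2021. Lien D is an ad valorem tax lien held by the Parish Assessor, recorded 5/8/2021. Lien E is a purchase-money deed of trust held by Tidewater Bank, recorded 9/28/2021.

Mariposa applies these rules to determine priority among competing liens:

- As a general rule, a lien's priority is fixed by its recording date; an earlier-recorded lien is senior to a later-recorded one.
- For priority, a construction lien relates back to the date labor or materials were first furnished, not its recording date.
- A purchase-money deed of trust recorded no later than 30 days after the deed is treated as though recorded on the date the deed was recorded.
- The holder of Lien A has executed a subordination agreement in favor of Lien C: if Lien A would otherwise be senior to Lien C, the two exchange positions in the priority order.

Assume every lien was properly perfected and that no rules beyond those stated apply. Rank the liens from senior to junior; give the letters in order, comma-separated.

Effective dates: A is treated as recorded 1/7/2020, the work-commencement date; B is treated as recorded 1/24/2020, the work-commencement date; E was recorded 181 days after the deed — beyond 30 days — so no relation-back applies.
Ordering by effective date: A (1/7/2020), B (1/24/2020), D (5/8/2021), C (6/20/2021), E (9/28/2021).
The subordination applies — A was senior to C — so A and C swap.

C, B, D, A, E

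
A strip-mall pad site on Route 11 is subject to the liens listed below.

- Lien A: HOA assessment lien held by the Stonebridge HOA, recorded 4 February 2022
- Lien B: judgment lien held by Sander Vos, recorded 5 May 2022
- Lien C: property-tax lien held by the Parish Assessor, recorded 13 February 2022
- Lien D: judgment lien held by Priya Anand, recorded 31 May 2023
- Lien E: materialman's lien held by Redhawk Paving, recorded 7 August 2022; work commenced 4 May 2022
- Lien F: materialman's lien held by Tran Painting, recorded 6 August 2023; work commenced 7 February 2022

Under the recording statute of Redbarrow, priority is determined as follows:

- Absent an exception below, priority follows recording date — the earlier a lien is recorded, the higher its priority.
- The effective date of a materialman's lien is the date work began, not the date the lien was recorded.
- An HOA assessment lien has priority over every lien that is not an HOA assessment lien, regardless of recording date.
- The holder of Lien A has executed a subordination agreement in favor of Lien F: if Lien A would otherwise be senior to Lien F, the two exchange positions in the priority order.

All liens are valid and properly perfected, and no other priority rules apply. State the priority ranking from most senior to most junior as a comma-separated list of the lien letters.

Effective dates: E is treated as recorded 4 May 2022, the work-commencement date; F relates back to 7 February 2022 (work commenced).
A, as an HOA assessment lien, has superpriority and ranks first.
Among the remaining liens, by effective date: F (7 February 2022), C (13 February 2022), E (4 May 2022), B (5 May 2022), D (31 May 2023).
A would otherwise be senior to F, so under the subordination agreement A and F exchange positions.

F, A, C, E, B, D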